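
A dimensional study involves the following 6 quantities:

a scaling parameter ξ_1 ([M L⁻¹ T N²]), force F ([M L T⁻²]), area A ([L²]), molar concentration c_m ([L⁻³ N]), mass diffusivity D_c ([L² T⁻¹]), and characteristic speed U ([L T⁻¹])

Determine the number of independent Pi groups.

2

There are 6 variables and 4 base dimensions (M, L, T, N).
The dimension matrix has rank 4.
Independent dimensionless groups: 6 − 4 = 2.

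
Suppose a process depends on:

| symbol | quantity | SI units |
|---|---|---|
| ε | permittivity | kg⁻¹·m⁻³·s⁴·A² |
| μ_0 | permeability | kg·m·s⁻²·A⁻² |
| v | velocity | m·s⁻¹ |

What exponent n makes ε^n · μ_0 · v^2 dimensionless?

1

Balance the M exponent: (-1)·n from ε, plus (1) + 2·(0) = 1 from the rest, must sum to zero.
−n + 1 = 0, so n = 1.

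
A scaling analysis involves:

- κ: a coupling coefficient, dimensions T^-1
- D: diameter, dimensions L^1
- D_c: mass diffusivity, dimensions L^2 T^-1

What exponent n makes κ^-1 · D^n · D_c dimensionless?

Balance the L exponent: (1)·n from D, plus −(0) + (2) = 2 from the rest, must sum to zero.
n + 2 = 0, so n = -2.

-2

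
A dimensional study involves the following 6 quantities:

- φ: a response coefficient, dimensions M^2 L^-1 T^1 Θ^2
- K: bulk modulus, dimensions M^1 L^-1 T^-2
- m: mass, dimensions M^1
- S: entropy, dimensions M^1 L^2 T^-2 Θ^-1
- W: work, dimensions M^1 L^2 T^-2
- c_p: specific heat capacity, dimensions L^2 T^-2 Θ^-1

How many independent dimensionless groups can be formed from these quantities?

There are 6 variables and 4 base dimensions (M, L, T, Θ).
The dimension matrix has rank 4.
Independent dimensionless groups: 6 − 4 = 2.

2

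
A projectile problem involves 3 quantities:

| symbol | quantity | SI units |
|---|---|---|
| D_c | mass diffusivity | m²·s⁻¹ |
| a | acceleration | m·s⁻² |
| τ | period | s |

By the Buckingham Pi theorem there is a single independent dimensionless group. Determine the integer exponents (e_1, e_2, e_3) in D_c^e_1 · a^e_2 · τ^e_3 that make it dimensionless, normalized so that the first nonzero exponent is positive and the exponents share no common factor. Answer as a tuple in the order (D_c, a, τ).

L: e_1·(2) + e_2·(1) + e_3·(0) = 0
T: e_1·(-1) + e_2·(-2) + e_3·(1) = 0
Solving this homogeneous linear system for the smallest-integer solution (first nonzero entry positive) gives (1, -2, -3).

(1, -2, -3)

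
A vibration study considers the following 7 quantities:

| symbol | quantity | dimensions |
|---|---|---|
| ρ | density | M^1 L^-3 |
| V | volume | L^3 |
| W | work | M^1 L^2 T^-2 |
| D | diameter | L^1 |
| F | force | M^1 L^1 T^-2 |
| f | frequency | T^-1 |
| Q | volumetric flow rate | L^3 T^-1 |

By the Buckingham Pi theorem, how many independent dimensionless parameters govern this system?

There are 7 variables and 3 base dimensions (M, L, T).
The dimension matrix has rank 3.
Independent dimensionless groups: 7 − 3 = 4.

4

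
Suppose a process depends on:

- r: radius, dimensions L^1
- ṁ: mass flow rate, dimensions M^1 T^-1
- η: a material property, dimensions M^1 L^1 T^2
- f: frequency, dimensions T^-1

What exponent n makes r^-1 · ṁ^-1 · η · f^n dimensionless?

3

Balance the T exponent: (-1)·n from f, plus −(0) − (-1) + (2) = 3 from the rest, must sum to zero.
−n + 3 = 0, so n = 3.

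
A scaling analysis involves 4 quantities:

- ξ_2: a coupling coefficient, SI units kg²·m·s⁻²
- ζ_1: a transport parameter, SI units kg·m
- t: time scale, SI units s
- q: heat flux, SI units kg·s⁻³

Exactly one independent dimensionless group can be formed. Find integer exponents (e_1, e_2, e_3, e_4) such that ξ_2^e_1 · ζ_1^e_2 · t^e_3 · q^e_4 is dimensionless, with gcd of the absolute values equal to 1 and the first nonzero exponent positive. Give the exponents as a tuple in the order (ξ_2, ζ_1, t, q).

(1, -1, -1, -1)

M: e_1·(2) + e_2·(1) + e_3·(0) + e_4·(1) = 0
L: e_1·(1) + e_2·(1) + e_3·(0) + e_4·(0) = 0
T: e_1·(-2) + e_2·(0) + e_3·(1) + e_4·(-3) = 0
Solving this homogeneous linear system for the smallest-integer solution (first nonzero entry positive) gives (1, -1, -1, -1).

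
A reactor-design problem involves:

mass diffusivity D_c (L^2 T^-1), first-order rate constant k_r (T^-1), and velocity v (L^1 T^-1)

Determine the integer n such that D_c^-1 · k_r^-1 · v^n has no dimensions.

2

Balance the L exponent: (1)·n from v, plus −(2) − (0) = -2 from the rest, must sum to zero.
n − 2 = 0, so n = 2.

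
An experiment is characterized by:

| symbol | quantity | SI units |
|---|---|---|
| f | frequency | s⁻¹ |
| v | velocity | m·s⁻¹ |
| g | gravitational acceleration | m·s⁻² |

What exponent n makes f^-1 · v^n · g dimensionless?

-1

Balance the L exponent: (1)·n from v, plus −(0) + (1) = 1 from the rest, must sum to zero.
n + 1 = 0, so n = -1.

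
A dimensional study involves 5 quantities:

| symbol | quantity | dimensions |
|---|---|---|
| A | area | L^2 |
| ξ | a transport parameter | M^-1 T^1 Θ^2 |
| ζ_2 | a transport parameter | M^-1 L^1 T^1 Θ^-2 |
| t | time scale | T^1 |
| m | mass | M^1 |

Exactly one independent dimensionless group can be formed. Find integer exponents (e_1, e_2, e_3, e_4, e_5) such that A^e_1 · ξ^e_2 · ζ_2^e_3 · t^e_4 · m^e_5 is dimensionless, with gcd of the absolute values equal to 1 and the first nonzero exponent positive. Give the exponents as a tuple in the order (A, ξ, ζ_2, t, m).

(1, -2, -2, 4, -4)

M: e_1·(0) + e_2·(-1) + e_3·(-1) + e_4·(0) + e_5·(1) = 0
L: e_1·(2) + e_2·(0) + e_3·(1) + e_4·(0) + e_5·(0) = 0
T: e_1·(0) + e_2·(1) + e_3·(1) + e_4·(1) + e_5·(0) = 0
Θ: e_1·(0) + e_2·(2) + e_3·(-2) + e_4·(0) + e_5·(0) = 0
Solving this homogeneous linear system for the smallest-integer solution (first nonzero entry positive) gives (1, -2, -2, 4, -4).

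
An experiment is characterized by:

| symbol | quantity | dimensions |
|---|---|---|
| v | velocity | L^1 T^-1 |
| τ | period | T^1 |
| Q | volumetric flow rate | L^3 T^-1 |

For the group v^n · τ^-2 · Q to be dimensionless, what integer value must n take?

Balance the L exponent: (1)·n from v, plus −2·(0) + (3) = 3 from the rest, must sum to zero.
n + 3 = 0, so n = -3.

-3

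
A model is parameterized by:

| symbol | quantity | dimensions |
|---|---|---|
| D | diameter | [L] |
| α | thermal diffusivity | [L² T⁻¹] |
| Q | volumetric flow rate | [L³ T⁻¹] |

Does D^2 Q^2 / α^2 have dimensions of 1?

Sum the exponent of each base dimension across the product:
  L: 2·[D]_L − 2·[α]_L + 2·[Q]_L = 2·(1) − 2·(2) + 2·(3) = 4
  T: 2·[D]_T − 2·[α]_T + 2·[Q]_T = 2·(0) − 2·(-1) + 2·(-1) = 0
Net dimensions [L⁴] ≠ [1] — not dimensionless.

no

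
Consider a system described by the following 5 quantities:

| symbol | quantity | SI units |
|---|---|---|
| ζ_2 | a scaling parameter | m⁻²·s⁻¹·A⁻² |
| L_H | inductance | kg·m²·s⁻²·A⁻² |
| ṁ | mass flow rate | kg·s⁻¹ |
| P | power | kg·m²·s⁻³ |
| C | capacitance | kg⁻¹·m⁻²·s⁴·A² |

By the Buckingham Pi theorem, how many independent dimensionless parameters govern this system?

1

There are 5 variables and 4 base dimensions (M, L, T, I).
The dimension matrix has rank 4.
Independent dimensionless groups: 5 − 4 = 1.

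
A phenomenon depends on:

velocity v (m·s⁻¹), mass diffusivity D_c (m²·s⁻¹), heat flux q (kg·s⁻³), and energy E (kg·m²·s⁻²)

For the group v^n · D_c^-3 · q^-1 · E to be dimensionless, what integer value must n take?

4

Balance the L exponent: (1)·n from v, plus −3·(2) − (0) + (2) = -4 from the rest, must sum to zero.
n − 4 = 0, so n = 4.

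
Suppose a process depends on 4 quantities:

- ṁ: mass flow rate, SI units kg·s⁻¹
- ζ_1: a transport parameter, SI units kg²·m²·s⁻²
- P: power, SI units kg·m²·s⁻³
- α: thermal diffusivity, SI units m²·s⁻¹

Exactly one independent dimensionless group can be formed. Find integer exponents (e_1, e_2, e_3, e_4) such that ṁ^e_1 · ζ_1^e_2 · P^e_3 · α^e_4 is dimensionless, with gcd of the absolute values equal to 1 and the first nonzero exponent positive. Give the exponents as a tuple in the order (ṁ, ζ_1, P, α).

(3, -1, -1, 2)

M: e_1·(1) + e_2·(2) + e_3·(1) + e_4·(0) = 0
L: e_1·(0) + e_2·(2) + e_3·(2) + e_4·(2) = 0
T: e_1·(-1) + e_2·(-2) + e_3·(-3) + e_4·(-1) = 0
Solving this homogeneous linear system for the smallest-integer solution (first nonzero entry positive) gives (3, -1, -1, 2).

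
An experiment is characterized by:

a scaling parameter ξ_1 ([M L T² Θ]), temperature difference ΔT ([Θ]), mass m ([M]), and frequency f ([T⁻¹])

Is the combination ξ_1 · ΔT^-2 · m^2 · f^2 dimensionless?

Sum the exponent of each base dimension across the product:
  M: [ξ_1]_M − 2·[ΔT]_M + 2·[m]_M + 2·[f]_M = (1) − 2·(0) + 2·(1) + 2·(0) = 3
  L: [ξ_1]_L − 2·[ΔT]_L + 2·[m]_L + 2·[f]_L = (1) − 2·(0) + 2·(0) + 2·(0) = 1
  T: [ξ_1]_T − 2·[ΔT]_T + 2·[m]_T + 2·[f]_T = (2) − 2·(0) + 2·(0) + 2·(-1) = 0
  Θ: [ξ_1]_Θ − 2·[ΔT]_Θ + 2·[m]_Θ + 2·[f]_Θ = (1) − 2·(1) + 2·(0) + 2·(0) = -1
Net dimensions [M³ L Θ⁻¹] ≠ [1] — not dimensionless.

no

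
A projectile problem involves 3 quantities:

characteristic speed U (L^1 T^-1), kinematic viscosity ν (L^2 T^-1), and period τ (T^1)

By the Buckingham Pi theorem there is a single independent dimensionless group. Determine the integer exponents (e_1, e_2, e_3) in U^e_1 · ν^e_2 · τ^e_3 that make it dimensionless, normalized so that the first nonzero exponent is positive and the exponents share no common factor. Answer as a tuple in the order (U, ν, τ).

(2, -1, 1)

L: e_1·(1) + e_2·(2) + e_3·(0) = 0
T: e_1·(-1) + e_2·(-1) + e_3·(1) = 0
Solving this homogeneous linear system for the smallest-integer solution (first nonzero entry positive) gives (2, -1, 1).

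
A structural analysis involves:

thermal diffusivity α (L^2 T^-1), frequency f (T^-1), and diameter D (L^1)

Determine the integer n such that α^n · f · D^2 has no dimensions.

-1

Balance the L exponent: (2)·n from α, plus (0) + 2·(1) = 2 from the rest, must sum to zero.
2n + 2 = 0, so n = -1.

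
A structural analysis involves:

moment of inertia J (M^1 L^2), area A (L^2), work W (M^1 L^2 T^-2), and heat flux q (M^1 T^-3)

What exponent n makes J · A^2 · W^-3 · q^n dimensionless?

2

Balance the M exponent: (1)·n from q, plus (1) + 2·(0) − 3·(1) = -2 from the rest, must sum to zero.
n − 2 = 0, so n = 2.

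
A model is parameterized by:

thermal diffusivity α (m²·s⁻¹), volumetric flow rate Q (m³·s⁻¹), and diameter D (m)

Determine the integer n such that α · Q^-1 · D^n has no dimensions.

1

Balance the L exponent: (1)·n from D, plus (2) − (3) = -1 from the rest, must sum to zero.
n − 1 = 0, so n = 1.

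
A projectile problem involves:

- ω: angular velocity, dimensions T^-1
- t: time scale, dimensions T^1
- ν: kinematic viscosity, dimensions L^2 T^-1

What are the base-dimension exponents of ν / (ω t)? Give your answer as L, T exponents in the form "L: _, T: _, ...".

Collect each base-dimension exponent across the product:
  L: −(0) − (0) + (2) = 2
  T: −(-1) − (1) + (-1) = -1
So the dimensions are [L² T⁻¹].

L: 2, T: -1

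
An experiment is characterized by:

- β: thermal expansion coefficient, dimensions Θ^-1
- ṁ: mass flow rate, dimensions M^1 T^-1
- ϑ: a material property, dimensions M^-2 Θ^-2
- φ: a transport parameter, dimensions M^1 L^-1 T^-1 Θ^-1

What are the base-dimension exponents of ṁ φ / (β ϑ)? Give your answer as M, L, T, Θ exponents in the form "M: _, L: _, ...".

Collect each base-dimension exponent across the product:
  M: −(0) + (1) − (-2) + (1) = 4
  L: −(0) + (0) − (0) + (-1) = -1
  T: −(0) + (-1) − (0) + (-1) = -2
  Θ: −(-1) + (0) − (-2) + (-1) = 2
So the dimensions are [M⁴ L⁻¹ T⁻² Θ²].

M: 4, L: -1, T: -2, Θ: 2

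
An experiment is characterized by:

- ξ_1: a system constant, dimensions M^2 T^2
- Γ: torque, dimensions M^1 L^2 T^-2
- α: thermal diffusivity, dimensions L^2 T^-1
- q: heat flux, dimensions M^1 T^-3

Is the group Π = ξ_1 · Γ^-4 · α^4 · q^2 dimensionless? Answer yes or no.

yes

Sum the exponent of each base dimension across the product:
  M: [ξ_1]_M − 4·[Γ]_M + 4·[α]_M + 2·[q]_M = (2) − 4·(1) + 4·(0) + 2·(1) = 0
  L: [ξ_1]_L − 4·[Γ]_L + 4·[α]_L + 2·[q]_L = (0) − 4·(2) + 4·(2) + 2·(0) = 0
  T: [ξ_1]_T − 4·[Γ]_T + 4·[α]_T + 2·[q]_T = (2) − 4·(-2) + 4·(-1) + 2·(-3) = 0
All base exponents vanish — dimensionless.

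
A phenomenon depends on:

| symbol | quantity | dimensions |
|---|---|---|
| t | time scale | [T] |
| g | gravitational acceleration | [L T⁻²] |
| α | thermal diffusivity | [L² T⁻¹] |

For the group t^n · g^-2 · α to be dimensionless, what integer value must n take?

-3

Balance the T exponent: (1)·n from t, plus −2·(-2) + (-1) = 3 from the rest, must sum to zero.
n + 3 = 0, so n = -3.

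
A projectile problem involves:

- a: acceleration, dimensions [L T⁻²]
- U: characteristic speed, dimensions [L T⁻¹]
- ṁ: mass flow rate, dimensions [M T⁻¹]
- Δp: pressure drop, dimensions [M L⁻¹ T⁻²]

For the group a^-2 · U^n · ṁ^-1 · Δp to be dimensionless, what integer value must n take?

3

Balance the L exponent: (1)·n from U, plus −2·(1) − (0) + (-1) = -3 from the rest, must sum to zero.
n − 3 = 0, so n = 3.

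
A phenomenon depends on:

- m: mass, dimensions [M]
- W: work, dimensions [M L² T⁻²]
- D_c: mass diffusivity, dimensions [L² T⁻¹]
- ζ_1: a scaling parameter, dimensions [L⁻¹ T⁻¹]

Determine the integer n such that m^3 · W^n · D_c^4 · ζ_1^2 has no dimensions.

Balance the M exponent: (1)·n from W, plus 3·(1) + 4·(0) + 2·(0) = 3 from the rest, must sum to zero.
n + 3 = 0, so n = -3.

-3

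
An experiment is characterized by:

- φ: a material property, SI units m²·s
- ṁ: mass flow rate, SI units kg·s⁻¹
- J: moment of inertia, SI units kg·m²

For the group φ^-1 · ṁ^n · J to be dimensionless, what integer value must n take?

-1

Balance the M exponent: (1)·n from ṁ, plus −(0) + (1) = 1 from the rest, must sum to zero.
n + 1 = 0, so n = -1.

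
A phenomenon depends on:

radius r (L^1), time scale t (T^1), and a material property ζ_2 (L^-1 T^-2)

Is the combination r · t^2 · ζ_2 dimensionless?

Sum the exponent of each base dimension across the product:
  L: [r]_L + 2·[t]_L + [ζ_2]_L = (1) + 2·(0) + (-1) = 0
  T: [r]_T + 2·[t]_T + [ζ_2]_T = (0) + 2·(1) + (-2) = 0
All base exponents vanish — dimensionless.

yes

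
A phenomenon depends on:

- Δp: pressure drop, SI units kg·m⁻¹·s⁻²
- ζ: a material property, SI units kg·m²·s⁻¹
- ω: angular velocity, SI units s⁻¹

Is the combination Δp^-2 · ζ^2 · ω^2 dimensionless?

no

Sum the exponent of each base dimension across the product:
  M: −2·[Δp]_M + 2·[ζ]_M + 2·[ω]_M = −2·(1) + 2·(1) + 2·(0) = 0
  L: −2·[Δp]_L + 2·[ζ]_L + 2·[ω]_L = −2·(-1) + 2·(2) + 2·(0) = 6
  T: −2·[Δp]_T + 2·[ζ]_T + 2·[ω]_T = −2·(-2) + 2·(-1) + 2·(-1) = 0
Net dimensions [L⁶] ≠ [1] — not dimensionless.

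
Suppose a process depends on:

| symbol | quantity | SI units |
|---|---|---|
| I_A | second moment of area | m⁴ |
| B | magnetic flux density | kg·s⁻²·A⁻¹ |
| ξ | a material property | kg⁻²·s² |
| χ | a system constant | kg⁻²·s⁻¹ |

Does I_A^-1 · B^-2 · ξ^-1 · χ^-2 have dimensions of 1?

Sum the exponent of each base dimension across the product:
  M: −[I_A]_M − 2·[B]_M − [ξ]_M − 2·[χ]_M = −(0) − 2·(1) − (-2) − 2·(-2) = 4
  L: −[I_A]_L − 2·[B]_L − [ξ]_L − 2·[χ]_L = −(4) − 2·(0) − (0) − 2·(0) = -4
  T: −[I_A]_T − 2·[B]_T − [ξ]_T − 2·[χ]_T = −(0) − 2·(-2) − (2) − 2·(-1) = 4
  I: −[I_A]_I − 2·[B]_I − [ξ]_I − 2·[χ]_I = −(0) − 2·(-1) − (0) − 2·(0) = 2
Net dimensions [M⁴ L⁻⁴ T⁴ I²] ≠ [1] — not dimensionless.

no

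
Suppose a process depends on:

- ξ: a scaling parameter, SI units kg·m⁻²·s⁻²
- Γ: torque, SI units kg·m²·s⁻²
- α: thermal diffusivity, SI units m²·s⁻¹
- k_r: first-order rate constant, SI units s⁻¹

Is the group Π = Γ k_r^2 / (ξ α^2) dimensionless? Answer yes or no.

yes

Sum the exponent of each base dimension across the product:
  M: −[ξ]_M + [Γ]_M − 2·[α]_M + 2·[k_r]_M = −(1) + (1) − 2·(0) + 2·(0) = 0
  L: −[ξ]_L + [Γ]_L − 2·[α]_L + 2·[k_r]_L = −(-2) + (2) − 2·(2) + 2·(0) = 0
  T: −[ξ]_T + [Γ]_T − 2·[α]_T + 2·[k_r]_T = −(-2) + (-2) − 2·(-1) + 2·(-1) = 0
All base exponents vanish — dimensionless.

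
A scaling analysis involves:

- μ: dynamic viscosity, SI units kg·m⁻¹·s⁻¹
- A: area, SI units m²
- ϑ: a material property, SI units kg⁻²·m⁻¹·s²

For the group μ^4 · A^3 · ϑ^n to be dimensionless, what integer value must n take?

Balance the M exponent: (-2)·n from ϑ, plus 4·(1) + 3·(0) = 4 from the rest, must sum to zero.
-2n + 4 = 0, so n = 2.

2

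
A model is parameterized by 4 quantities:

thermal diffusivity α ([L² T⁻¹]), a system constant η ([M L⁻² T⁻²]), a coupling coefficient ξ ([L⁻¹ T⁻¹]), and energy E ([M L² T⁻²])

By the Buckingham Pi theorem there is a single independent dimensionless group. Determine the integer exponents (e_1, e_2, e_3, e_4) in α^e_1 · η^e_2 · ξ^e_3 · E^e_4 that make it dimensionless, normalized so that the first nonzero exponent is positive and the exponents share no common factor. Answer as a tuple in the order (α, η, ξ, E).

M: e_1·(0) + e_2·(1) + e_3·(0) + e_4·(1) = 0
L: e_1·(2) + e_2·(-2) + e_3·(-1) + e_4·(2) = 0
T: e_1·(-1) + e_2·(-2) + e_3·(-1) + e_4·(-2) = 0
Solving this homogeneous linear system for the smallest-integer solution (first nonzero entry positive) gives (4, 3, -4, -3).

(4, 3, -4, -3)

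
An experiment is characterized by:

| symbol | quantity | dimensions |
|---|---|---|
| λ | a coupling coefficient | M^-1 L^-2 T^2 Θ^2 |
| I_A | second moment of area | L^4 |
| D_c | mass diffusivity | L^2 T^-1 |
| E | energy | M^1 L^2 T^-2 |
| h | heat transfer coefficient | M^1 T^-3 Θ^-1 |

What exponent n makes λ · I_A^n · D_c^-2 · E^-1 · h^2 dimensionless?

Balance the L exponent: (4)·n from I_A, plus (-2) − 2·(2) − (2) + 2·(0) = -8 from the rest, must sum to zero.
4n − 8 = 0, so n = 2.

2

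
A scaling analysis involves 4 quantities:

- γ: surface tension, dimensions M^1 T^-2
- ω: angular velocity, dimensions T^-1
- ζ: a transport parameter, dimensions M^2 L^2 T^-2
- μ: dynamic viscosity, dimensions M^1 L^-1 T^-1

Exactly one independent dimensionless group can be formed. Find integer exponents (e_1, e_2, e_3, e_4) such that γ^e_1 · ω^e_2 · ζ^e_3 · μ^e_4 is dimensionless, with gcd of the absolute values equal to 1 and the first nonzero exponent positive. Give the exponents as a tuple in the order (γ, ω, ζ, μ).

(4, -4, -1, -2)

M: e_1·(1) + e_2·(0) + e_3·(2) + e_4·(1) = 0
L: e_1·(0) + e_2·(0) + e_3·(2) + e_4·(-1) = 0
T: e_1·(-2) + e_2·(-1) + e_3·(-2) + e_4·(-1) = 0
Solving this homogeneous linear system for the smallest-integer solution (first nonzero entry positive) gives (4, -4, -1, -2).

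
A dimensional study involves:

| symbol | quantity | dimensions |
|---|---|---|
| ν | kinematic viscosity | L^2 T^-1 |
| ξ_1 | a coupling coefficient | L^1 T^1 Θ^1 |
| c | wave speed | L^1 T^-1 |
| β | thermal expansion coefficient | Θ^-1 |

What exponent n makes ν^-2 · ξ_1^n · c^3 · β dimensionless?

Balance the L exponent: (1)·n from ξ_1, plus −2·(2) + 3·(1) + (0) = -1 from the rest, must sum to zero.
n − 1 = 0, so n = 1.

1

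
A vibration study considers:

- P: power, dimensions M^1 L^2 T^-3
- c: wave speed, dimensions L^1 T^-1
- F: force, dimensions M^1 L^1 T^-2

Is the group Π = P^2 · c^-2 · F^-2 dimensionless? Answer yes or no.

yes

Sum the exponent of each base dimension across the product:
  M: 2·[P]_M − 2·[c]_M − 2·[F]_M = 2·(1) − 2·(0) − 2·(1) = 0
  L: 2·[P]_L − 2·[c]_L − 2·[F]_L = 2·(2) − 2·(1) − 2·(1) = 0
  T: 2·[P]_T − 2·[c]_T − 2·[F]_T = 2·(-3) − 2·(-1) − 2·(-2) = 0
All base exponents vanish — dimensionless.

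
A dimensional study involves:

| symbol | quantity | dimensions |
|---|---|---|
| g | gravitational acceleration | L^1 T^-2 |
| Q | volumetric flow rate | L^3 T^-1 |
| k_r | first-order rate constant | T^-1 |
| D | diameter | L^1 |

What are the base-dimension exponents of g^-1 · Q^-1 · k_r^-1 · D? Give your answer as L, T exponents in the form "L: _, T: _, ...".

Collect each base-dimension exponent across the product:
  L: −(1) − (3) − (0) + (1) = -3
  T: −(-2) − (-1) − (-1) + (0) = 4
So the dimensions are [L⁻³ T⁴].

L: -3, T: 4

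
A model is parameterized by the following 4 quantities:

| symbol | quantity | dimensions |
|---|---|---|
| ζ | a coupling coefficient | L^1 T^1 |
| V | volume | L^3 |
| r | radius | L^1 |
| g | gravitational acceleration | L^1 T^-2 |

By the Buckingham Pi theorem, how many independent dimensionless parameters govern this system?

There are 4 variables and 2 base dimensions (L, T).
The dimension matrix has rank 2.
Independent dimensionless groups: 4 − 2 = 2.

2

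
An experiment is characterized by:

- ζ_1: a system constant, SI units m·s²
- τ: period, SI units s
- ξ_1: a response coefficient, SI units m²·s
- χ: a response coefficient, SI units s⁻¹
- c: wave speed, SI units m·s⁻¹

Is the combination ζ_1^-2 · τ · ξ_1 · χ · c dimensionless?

no

Sum the exponent of each base dimension across the product:
  L: −2·[ζ_1]_L + [τ]_L + [ξ_1]_L + [χ]_L + [c]_L = −2·(1) + (0) + (2) + (0) + (1) = 1
  T: −2·[ζ_1]_T + [τ]_T + [ξ_1]_T + [χ]_T + [c]_T = −2·(2) + (1) + (1) + (-1) + (-1) = -4
Net dimensions [L T⁻⁴] ≠ [1] — not dimensionless.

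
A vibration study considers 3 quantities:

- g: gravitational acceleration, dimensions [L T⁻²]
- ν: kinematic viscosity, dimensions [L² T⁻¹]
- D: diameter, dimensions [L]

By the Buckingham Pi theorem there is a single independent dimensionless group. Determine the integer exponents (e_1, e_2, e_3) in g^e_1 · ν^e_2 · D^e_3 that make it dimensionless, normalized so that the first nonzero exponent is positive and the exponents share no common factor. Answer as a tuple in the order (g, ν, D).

(1, -2, 3)

L: e_1·(1) + e_2·(2) + e_3·(1) = 0
T: e_1·(-2) + e_2·(-1) + e_3·(0) = 0
Solving this homogeneous linear system for the smallest-integer solution (first nonzero entry positive) gives (1, -2, 3).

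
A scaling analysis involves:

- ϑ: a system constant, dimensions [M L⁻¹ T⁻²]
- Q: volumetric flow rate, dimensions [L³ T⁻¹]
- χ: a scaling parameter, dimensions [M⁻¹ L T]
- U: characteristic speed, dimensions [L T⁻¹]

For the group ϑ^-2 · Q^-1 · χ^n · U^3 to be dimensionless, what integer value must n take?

Balance the M exponent: (-1)·n from χ, plus −2·(1) − (0) + 3·(0) = -2 from the rest, must sum to zero.
−n − 2 = 0, so n = -2.

-2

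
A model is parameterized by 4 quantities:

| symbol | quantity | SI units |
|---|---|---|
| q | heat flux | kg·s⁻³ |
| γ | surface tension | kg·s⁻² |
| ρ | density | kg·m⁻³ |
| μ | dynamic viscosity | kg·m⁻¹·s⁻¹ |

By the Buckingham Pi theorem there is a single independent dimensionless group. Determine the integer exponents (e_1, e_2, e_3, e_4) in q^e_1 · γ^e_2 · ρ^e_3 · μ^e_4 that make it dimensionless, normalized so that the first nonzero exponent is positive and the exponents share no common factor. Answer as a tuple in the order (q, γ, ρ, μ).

(1, -3, -1, 3)

M: e_1·(1) + e_2·(1) + e_3·(1) + e_4·(1) = 0
L: e_1·(0) + e_2·(0) + e_3·(-3) + e_4·(-1) = 0
T: e_1·(-3) + e_2·(-2) + e_3·(0) + e_4·(-1) = 0
Solving this homogeneous linear system for the smallest-integer solution (first nonzero entry positive) gives (1, -3, -1, 3).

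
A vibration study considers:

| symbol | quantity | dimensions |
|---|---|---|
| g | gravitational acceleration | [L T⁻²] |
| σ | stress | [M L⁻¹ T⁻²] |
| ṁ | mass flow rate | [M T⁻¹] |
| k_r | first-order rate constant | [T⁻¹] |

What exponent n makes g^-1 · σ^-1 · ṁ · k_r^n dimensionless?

3

Balance the T exponent: (-1)·n from k_r, plus −(-2) − (-2) + (-1) = 3 from the rest, must sum to zero.
−n + 3 = 0, so n = 3.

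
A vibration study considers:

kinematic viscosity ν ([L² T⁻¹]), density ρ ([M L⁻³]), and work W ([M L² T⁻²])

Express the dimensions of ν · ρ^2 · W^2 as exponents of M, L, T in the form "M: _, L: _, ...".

Collect each base-dimension exponent across the product:
  M: (0) + 2·(1) + 2·(1) = 4
  L: (2) + 2·(-3) + 2·(2) = 0
  T: (-1) + 2·(0) + 2·(-2) = -5
So the dimensions are [M⁴ T⁻⁵].

M: 4, L: 0, T: -5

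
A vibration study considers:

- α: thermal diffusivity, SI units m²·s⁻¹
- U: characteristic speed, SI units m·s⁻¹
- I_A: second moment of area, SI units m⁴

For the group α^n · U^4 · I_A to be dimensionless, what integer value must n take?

-4

Balance the L exponent: (2)·n from α, plus 4·(1) + (4) = 8 from the rest, must sum to zero.
2n + 8 = 0, so n = -4.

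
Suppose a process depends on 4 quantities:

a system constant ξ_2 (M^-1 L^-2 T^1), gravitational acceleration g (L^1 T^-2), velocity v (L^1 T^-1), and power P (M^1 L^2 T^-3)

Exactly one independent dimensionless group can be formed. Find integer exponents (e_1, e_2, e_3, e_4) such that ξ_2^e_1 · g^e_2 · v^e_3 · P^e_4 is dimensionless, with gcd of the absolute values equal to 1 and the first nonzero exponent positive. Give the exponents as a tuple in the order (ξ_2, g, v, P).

M: e_1·(-1) + e_2·(0) + e_3·(0) + e_4·(1) = 0
L: e_1·(-2) + e_2·(1) + e_3·(1) + e_4·(2) = 0
T: e_1·(1) + e_2·(-2) + e_3·(-1) + e_4·(-3) = 0
Solving this homogeneous linear system for the smallest-integer solution (first nonzero entry positive) gives (1, -2, 2, 1).

(1, -2, 2, 1)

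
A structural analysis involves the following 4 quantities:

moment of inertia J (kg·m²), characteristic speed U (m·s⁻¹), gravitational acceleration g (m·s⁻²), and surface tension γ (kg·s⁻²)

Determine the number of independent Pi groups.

1

There are 4 variables and 3 base dimensions (M, L, T).
The dimension matrix has rank 3.
Independent dimensionless groups: 4 − 3 = 1.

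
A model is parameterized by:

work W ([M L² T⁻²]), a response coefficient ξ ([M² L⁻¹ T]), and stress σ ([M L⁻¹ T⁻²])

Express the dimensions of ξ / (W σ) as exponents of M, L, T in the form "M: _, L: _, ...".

Collect each base-dimension exponent across the product:
  M: −(1) + (2) − (1) = 0
  L: −(2) + (-1) − (-1) = -2
  T: −(-2) + (1) − (-2) = 5
So the dimensions are [L⁻² T⁵].

M: 0, L: -2, T: 5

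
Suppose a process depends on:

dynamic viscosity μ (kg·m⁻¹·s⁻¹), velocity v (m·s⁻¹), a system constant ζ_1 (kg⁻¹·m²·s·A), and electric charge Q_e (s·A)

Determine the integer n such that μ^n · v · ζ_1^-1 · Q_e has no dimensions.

Balance the M exponent: (1)·n from μ, plus (0) − (-1) + (0) = 1 from the rest, must sum to zero.
n + 1 = 0, so n = -1.

-1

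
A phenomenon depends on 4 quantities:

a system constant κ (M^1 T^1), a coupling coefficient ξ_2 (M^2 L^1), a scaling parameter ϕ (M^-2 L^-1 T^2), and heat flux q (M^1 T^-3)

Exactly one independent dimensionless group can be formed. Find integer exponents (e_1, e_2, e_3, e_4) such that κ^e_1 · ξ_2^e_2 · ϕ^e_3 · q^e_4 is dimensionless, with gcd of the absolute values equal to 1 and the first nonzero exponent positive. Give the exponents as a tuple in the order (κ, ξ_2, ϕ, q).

M: e_1·(1) + e_2·(2) + e_3·(-2) + e_4·(1) = 0
L: e_1·(0) + e_2·(1) + e_3·(-1) + e_4·(0) = 0
T: e_1·(1) + e_2·(0) + e_3·(2) + e_4·(-3) = 0
Solving this homogeneous linear system for the smallest-integer solution (first nonzero entry positive) gives (1, -2, -2, -1).

(1, -2, -2, -1)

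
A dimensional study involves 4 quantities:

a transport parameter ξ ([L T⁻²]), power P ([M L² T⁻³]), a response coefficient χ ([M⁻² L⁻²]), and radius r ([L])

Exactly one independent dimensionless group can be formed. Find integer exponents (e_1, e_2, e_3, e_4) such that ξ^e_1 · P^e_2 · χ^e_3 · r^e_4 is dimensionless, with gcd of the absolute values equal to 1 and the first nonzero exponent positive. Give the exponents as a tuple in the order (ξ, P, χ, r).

(3, -2, -1, -1)

M: e_1·(0) + e_2·(1) + e_3·(-2) + e_4·(0) = 0
L: e_1·(1) + e_2·(2) + e_3·(-2) + e_4·(1) = 0
T: e_1·(-2) + e_2·(-3) + e_3·(0) + e_4·(0) = 0
Solving this homogeneous linear system for the smallest-integer solution (first nonzero entry positive) gives (3, -2, -1, -1).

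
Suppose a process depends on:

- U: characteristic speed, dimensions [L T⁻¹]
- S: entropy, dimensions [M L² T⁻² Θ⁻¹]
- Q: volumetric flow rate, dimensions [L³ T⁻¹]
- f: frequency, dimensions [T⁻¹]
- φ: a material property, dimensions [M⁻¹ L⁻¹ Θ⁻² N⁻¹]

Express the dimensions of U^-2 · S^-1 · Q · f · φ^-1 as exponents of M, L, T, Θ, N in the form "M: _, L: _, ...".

Collect each base-dimension exponent across the product:
  M: −2·(0) − (1) + (0) + (0) − (-1) = 0
  L: −2·(1) − (2) + (3) + (0) − (-1) = 0
  T: −2·(-1) − (-2) + (-1) + (-1) − (0) = 2
  Θ: −2·(0) − (-1) + (0) + (0) − (-2) = 3
  N: −2·(0) − (0) + (0) + (0) − (-1) = 1
So the dimensions are [T² Θ³ N].

M: 0, L: 0, T: 2, Θ: 3, N: 1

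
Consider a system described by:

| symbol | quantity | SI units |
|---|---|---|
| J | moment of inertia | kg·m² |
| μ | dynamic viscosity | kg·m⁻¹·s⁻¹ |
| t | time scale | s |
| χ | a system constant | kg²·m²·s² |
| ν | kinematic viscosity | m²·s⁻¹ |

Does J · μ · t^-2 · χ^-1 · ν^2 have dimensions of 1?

no

Sum the exponent of each base dimension across the product:
  M: [J]_M + [μ]_M − 2·[t]_M − [χ]_M + 2·[ν]_M = (1) + (1) − 2·(0) − (2) + 2·(0) = 0
  L: [J]_L + [μ]_L − 2·[t]_L − [χ]_L + 2·[ν]_L = (2) + (-1) − 2·(0) − (2) + 2·(2) = 3
  T: [J]_T + [μ]_T − 2·[t]_T − [χ]_T + 2·[ν]_T = (0) + (-1) − 2·(1) − (2) + 2·(-1) = -7
Net dimensions [L³ T⁻⁷] ≠ [1] — not dimensionless.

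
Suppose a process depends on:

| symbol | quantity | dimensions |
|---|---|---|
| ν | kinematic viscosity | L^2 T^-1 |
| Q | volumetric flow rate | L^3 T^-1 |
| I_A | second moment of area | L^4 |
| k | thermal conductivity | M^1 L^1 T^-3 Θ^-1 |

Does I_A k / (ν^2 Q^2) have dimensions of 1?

no

Sum the exponent of each base dimension across the product:
  M: −2·[ν]_M − 2·[Q]_M + [I_A]_M + [k]_M = −2·(0) − 2·(0) + (0) + (1) = 1
  L: −2·[ν]_L − 2·[Q]_L + [I_A]_L + [k]_L = −2·(2) − 2·(3) + (4) + (1) = -5
  T: −2·[ν]_T − 2·[Q]_T + [I_A]_T + [k]_T = −2·(-1) − 2·(-1) + (0) + (-3) = 1
  Θ: −2·[ν]_Θ − 2·[Q]_Θ + [I_A]_Θ + [k]_Θ = −2·(0) − 2·(0) + (0) + (-1) = -1
Net dimensions [M L⁻⁵ T Θ⁻¹] ≠ [1] — not dimensionless.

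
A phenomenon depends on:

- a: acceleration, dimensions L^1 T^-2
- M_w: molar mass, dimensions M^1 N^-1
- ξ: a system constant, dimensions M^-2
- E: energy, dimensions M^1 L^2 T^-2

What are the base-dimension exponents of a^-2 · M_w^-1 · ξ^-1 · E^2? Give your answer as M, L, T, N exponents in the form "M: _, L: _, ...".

Collect each base-dimension exponent across the product:
  M: −2·(0) − (1) − (-2) + 2·(1) = 3
  L: −2·(1) − (0) − (0) + 2·(2) = 2
  T: −2·(-2) − (0) − (0) + 2·(-2) = 0
  N: −2·(0) − (-1) − (0) + 2·(0) = 1
So the dimensions are [M³ L² N].

M: 3, L: 2, T: 0, N: 1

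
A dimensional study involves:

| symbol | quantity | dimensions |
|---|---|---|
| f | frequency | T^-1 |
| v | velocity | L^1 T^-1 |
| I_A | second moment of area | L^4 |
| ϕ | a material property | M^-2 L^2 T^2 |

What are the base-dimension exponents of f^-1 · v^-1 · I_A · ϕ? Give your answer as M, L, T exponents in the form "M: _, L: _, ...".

Collect each base-dimension exponent across the product:
  M: −(0) − (0) + (0) + (-2) = -2
  L: −(0) − (1) + (4) + (2) = 5
  T: −(-1) − (-1) + (0) + (2) = 4
So the dimensions are [M⁻² L⁵ T⁴].

M: -2, L: 5, T: 4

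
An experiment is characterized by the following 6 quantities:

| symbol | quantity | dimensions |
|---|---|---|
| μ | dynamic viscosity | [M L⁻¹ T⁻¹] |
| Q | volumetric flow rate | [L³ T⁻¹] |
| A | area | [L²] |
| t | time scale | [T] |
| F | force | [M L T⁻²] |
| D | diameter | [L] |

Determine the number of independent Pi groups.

There are 6 variables and 3 base dimensions (M, L, T).
The dimension matrix has rank 3.
Independent dimensionless groups: 6 − 3 = 3.

3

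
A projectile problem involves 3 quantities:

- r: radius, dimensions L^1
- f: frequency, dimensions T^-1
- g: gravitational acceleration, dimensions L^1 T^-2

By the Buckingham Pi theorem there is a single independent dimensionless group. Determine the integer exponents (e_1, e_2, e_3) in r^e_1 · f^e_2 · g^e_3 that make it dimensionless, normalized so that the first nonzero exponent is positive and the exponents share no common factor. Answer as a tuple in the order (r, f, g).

(1, 2, -1)

L: e_1·(1) + e_2·(0) + e_3·(1) = 0
T: e_1·(0) + e_2·(-1) + e_3·(-2) = 0
Solving this homogeneous linear system for the smallest-integer solution (first nonzero entry positive) gives (1, 2, -1).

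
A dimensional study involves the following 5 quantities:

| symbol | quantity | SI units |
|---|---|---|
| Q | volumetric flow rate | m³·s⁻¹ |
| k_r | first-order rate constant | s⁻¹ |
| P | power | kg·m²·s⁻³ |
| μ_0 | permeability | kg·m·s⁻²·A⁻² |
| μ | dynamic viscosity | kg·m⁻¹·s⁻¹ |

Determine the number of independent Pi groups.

1

There are 5 variables and 4 base dimensions (M, L, T, I).
The dimension matrix has rank 4.
Independent dimensionless groups: 5 − 4 = 1.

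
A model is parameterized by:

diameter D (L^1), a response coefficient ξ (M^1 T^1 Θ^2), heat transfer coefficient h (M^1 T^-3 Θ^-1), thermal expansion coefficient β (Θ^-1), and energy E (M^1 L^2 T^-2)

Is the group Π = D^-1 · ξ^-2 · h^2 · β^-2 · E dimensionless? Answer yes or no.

Sum the exponent of each base dimension across the product:
  M: −[D]_M − 2·[ξ]_M + 2·[h]_M − 2·[β]_M + [E]_M = −(0) − 2·(1) + 2·(1) − 2·(0) + (1) = 1
  L: −[D]_L − 2·[ξ]_L + 2·[h]_L − 2·[β]_L + [E]_L = −(1) − 2·(0) + 2·(0) − 2·(0) + (2) = 1
  T: −[D]_T − 2·[ξ]_T + 2·[h]_T − 2·[β]_T + [E]_T = −(0) − 2·(1) + 2·(-3) − 2·(0) + (-2) = -10
  Θ: −[D]_Θ − 2·[ξ]_Θ + 2·[h]_Θ − 2·[β]_Θ + [E]_Θ = −(0) − 2·(2) + 2·(-1) − 2·(-1) + (0) = -4
Net dimensions [M L T⁻¹⁰ Θ⁻⁴] ≠ [1] — not dimensionless.

no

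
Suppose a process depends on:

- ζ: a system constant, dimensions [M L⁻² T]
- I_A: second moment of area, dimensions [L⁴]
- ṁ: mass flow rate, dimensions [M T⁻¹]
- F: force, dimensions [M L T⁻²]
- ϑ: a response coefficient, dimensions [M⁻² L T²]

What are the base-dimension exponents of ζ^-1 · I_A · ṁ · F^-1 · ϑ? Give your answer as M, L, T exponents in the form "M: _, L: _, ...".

M: -3, L: 6, T: 2

Collect each base-dimension exponent across the product:
  M: −(1) + (0) + (1) − (1) + (-2) = -3
  L: −(-2) + (4) + (0) − (1) + (1) = 6
  T: −(1) + (0) + (-1) − (-2) + (2) = 2
So the dimensions are [M⁻³ L⁶ T²].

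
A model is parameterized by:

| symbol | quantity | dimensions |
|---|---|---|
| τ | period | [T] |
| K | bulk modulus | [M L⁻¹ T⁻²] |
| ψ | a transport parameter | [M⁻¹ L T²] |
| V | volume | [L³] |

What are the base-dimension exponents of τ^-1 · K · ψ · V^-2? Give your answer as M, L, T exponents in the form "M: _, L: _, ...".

M: 0, L: -6, T: -1

Collect each base-dimension exponent across the product:
  M: −(0) + (1) + (-1) − 2·(0) = 0
  L: −(0) + (-1) + (1) − 2·(3) = -6
  T: −(1) + (-2) + (2) − 2·(0) = -1
So the dimensions are [L⁻⁶ T⁻¹].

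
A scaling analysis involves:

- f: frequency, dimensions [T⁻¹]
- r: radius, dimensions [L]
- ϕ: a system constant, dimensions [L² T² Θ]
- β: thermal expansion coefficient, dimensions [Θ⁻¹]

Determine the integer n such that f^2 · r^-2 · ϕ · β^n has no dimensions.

Balance the Θ exponent: (-1)·n from β, plus 2·(0) − 2·(0) + (1) = 1 from the rest, must sum to zero.
−n + 1 = 0, so n = 1.

1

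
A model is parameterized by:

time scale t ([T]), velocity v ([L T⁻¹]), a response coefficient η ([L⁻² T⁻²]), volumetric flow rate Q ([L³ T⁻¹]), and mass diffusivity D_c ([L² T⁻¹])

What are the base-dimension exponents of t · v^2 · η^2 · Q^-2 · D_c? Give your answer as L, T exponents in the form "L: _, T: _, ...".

Collect each base-dimension exponent across the product:
  L: (0) + 2·(1) + 2·(-2) − 2·(3) + (2) = -6
  T: (1) + 2·(-1) + 2·(-2) − 2·(-1) + (-1) = -4
So the dimensions are [L⁻⁶ T⁻⁴].

L: -6, T: -4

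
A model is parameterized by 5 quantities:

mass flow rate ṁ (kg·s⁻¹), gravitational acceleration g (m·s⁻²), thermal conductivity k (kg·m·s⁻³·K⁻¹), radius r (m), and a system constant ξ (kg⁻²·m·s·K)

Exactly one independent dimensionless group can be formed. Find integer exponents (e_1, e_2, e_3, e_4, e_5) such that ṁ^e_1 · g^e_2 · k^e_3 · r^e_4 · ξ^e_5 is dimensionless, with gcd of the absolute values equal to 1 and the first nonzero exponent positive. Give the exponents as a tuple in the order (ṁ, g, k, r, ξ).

(2, -3, 2, -1, 2)

M: e_1·(1) + e_2·(0) + e_3·(1) + e_4·(0) + e_5·(-2) = 0
L: e_1·(0) + e_2·(1) + e_3·(1) + e_4·(1) + e_5·(1) = 0
T: e_1·(-1) + e_2·(-2) + e_3·(-3) + e_4·(0) + e_5·(1) = 0
Θ: e_1·(0) + e_2·(0) + e_3·(-1) + e_4·(0) + e_5·(1) = 0
Solving this homogeneous linear system for the smallest-integer solution (first nonzero entry positive) gives (2, -3, 2, -1, 2).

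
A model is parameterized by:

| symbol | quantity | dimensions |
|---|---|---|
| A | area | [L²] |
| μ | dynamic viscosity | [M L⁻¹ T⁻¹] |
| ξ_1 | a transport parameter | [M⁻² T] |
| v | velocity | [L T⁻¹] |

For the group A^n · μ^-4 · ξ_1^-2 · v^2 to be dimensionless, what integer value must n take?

-3

Balance the L exponent: (2)·n from A, plus −4·(-1) − 2·(0) + 2·(1) = 6 from the rest, must sum to zero.
2n + 6 = 0, so n = -3.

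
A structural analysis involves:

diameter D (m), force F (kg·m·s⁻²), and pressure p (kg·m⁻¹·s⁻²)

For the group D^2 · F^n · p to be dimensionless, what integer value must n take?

Balance the M exponent: (1)·n from F, plus 2·(0) + (1) = 1 from the rest, must sum to zero.
n + 1 = 0, so n = -1.

-1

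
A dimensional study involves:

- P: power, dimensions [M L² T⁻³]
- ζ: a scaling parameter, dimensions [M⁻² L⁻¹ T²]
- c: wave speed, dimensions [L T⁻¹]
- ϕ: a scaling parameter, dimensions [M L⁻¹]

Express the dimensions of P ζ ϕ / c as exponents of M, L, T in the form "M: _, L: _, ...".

Collect each base-dimension exponent across the product:
  M: (1) + (-2) − (0) + (1) = 0
  L: (2) + (-1) − (1) + (-1) = -1
  T: (-3) + (2) − (-1) + (0) = 0
So the dimensions are [L⁻¹].

M: 0, L: -1, T: 0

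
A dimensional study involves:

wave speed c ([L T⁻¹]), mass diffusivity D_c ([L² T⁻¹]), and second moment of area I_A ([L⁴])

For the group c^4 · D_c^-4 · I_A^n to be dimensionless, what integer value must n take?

Balance the L exponent: (4)·n from I_A, plus 4·(1) − 4·(2) = -4 from the rest, must sum to zero.
4n − 4 = 0, so n = 1.

1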